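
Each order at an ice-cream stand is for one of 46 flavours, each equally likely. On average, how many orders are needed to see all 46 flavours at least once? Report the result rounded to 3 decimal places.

203.168

The wait to go from k to k+1 distinct flavours is geometric with mean 46/(46-k).
E[T] = 46/46 + 46/45 + 46/44 + ... + 46/2 + 46/1 = 46·H_{46}.
H_{46} = 4.4167, so E[T] = 203.1676.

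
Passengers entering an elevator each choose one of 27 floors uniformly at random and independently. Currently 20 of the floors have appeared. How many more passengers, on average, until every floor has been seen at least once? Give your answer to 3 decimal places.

With k distinct floors already seen, the next new one takes an expected 27/(27-k) passengers.
Sum over k = 20,...,26: E = 27/7 + 27/6 + 27/5 + ... + 27/2 + 27/1 = 70.0071.

70.007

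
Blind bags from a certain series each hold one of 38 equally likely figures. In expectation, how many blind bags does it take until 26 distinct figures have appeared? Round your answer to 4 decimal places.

Going from k to k+1 distinct takes a geometric number of blind bags with mean 38/(38-k).
Sum over k = 0,...,25: E = 38/38 + 38/37 + 38/36 + ... + 38/14 + 38/13 = 42.73827.

42.7383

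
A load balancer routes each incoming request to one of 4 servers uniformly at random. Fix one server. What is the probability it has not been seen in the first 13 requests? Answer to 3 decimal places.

0.024

On each request the fixed server fails to appear with probability 3/4.
P(still missing after 13) = (3/4)^13 = 0.0238.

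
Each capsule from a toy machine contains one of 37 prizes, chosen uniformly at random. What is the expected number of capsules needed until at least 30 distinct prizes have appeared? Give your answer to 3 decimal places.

59.523

Going from k to k+1 distinct takes a geometric number of capsules with mean 37/(37-k).
Sum over k = 0,...,29: E = 37/37 + 37/36 + 37/35 + ... + 37/9 + 37/8 = 59.5230.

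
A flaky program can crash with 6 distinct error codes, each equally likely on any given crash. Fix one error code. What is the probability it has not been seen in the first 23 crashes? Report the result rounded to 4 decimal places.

Each crash misses the fixed error code with probability (6-1)/6 = 5/6, independently.
P(still missing after 23) = (5/6)^23 = 0.01509.

0.0151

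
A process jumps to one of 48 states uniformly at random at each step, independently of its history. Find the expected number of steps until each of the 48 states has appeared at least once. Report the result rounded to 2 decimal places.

Split into phases: going from k distinct to k+1 distinct takes on average 48/(48-k) steps.
E[T] = 48/48 + 48/47 + 48/46 + ... + 48/2 + 48/1 = 48·H_{48}.
H_{48} = 4.459, so E[T] = 214.022.

214.02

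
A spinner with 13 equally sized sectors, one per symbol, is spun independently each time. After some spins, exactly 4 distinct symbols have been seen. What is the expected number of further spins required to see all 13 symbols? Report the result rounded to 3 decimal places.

36.777

With k distinct symbols already seen, the next new one takes an expected 13/(13-k) spins.
Sum over k = 4,...,12: E = 13/9 + 13/8 + 13/7 + ... + 13/2 + 13/1 = 36.7766.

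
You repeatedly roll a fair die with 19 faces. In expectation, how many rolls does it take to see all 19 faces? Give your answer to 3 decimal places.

The wait to go from k to k+1 distinct faces is geometric with mean 19/(19-k).
E[T] = 19/19 + 19/18 + 19/17 + ... + 19/2 + 19/1 = 19·H_{19}.
H_{19} = 3.5477, so E[T] = 67.4071.

67.407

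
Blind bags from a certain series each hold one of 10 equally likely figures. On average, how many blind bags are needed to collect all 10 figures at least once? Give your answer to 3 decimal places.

29.290

Split into phases: going from k distinct to k+1 distinct takes on average 10/(10-k) blind bags.
E[T] = 10/10 + 10/9 + 10/8 + ... + 10/2 + 10/1 = 10·H_{10}.
H_{10} = 2.9290, so E[T] = 29.2897.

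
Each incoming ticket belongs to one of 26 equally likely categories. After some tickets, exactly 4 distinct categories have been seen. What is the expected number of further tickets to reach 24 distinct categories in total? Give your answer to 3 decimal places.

56.961

With k distinct categories already seen, the next new one takes an expected 26/(26-k) tickets.
Sum over k = 4,...,23: E = 26/22 + 26/21 + 26/20 + ... + 26/4 + 26/3 = 56.9611.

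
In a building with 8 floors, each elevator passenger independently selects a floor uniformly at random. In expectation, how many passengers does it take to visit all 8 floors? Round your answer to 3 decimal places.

The wait to go from k to k+1 distinct floors is geometric with mean 8/(8-k).
E[T] = 8/8 + 8/7 + 8/6 + ... + 8/2 + 8/1 = 8·H_{8}.
H_{8} = 2.7179, so E[T] = 21.7429.

21.743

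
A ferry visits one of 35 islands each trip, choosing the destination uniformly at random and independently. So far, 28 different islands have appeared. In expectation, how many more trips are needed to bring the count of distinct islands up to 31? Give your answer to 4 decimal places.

The wait to go from k to k+1 distinct islands is geometric with mean 35/(35-k).
Sum over k = 28,...,30: E = 35/7 + 35/6 + 35/5 = 17.83333.

17.8333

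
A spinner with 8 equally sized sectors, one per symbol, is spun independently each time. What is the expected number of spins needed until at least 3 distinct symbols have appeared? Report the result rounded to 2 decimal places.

3.48

With k distinct symbols already seen, the next new one arrives after an expected 8/(8-k) spins.
Sum over k = 0,...,2: E = 8/8 + 8/7 + 8/6 = 3.476.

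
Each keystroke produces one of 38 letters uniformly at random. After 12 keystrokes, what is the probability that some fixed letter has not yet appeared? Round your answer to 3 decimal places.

0.726

Each keystroke misses the fixed letter with probability (38-1)/38 = 37/38, independently.
P(still missing after 12) = (37/38)^12 = 0.7261.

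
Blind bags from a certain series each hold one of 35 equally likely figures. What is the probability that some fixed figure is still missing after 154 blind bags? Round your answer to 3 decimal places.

On each blind bag the fixed figure fails to appear with probability 34/35.
P(still missing after 154) = (34/35)^154 = 0.0115.

0.012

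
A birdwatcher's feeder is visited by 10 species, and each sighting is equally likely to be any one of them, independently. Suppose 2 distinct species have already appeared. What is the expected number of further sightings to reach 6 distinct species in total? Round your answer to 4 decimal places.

6.3452

With k distinct species already seen, the next new one takes an expected 10/(10-k) sightings.
Sum over k = 2,...,5: E = 10/8 + 10/7 + 10/6 + 10/5 = 6.34524.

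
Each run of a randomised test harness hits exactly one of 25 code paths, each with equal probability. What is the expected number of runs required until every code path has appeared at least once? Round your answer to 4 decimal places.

After k distinct code paths have appeared, the next run gives a new one with probability (25-k)/25, so the expected wait for the (k+1)-th is 25/(25-k).
E[T] = 25/25 + 25/24 + 25/23 + ... + 25/2 + 25/1 = 25·H_{25}.
H_{25} = 3.81596, so E[T] = 95.39895.

95.3990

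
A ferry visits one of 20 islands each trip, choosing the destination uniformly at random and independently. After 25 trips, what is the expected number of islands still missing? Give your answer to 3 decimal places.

5.548

For each island, P(unseen after 25) = (19/20)^25 = 0.2774.
By linearity of expectation, E[unseen] = 20·(19/20)^25 = 5.5478.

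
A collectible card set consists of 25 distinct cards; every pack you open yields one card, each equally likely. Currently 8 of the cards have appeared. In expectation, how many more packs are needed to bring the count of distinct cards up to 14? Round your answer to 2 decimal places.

10.49

The wait to go from k to k+1 distinct cards is geometric with mean 25/(25-k).
Sum over k = 8,...,13: E = 25/17 + 25/16 + 25/15 + 25/14 + 25/13 + 25/12 = 10.492.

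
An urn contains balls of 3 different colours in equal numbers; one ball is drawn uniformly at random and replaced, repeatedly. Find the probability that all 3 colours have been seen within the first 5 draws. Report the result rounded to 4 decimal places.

Let A_i be the event that colour i is missing after 5 draws. By inclusion–exclusion on the A_i,
P(all seen) = Σ_{j=0}^{3} (-1)^j C(3,j)((3-j)/3)^5
= 1.00000 - 0.39506 + 0.01235 - 0.00000
= 0.61728.

0.6173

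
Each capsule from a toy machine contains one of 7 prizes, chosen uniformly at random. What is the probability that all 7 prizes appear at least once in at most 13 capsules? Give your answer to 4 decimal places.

0.2973

By inclusion–exclusion over which prizes are missing,
P(all seen) = Σ_{j=0}^{7} (-1)^j C(7,j)((7-j)/7)^13
= 1.00000 - 0.94360 + 0.26458 - 0.02424 + 0.00058 - 0.00000 + 0.00000 - 0.00000
= 0.29731.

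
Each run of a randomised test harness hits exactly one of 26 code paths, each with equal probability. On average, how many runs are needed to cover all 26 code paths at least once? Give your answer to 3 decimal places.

After k distinct code paths have appeared, the next run gives a new one with probability (26-k)/26, so the expected wait for the (k+1)-th is 26/(26-k).
E[T] = 26/26 + 26/25 + 26/24 + ... + 26/2 + 26/1 = 26·H_{26}.
H_{26} = 3.8544, so E[T] = 100.2149.

100.215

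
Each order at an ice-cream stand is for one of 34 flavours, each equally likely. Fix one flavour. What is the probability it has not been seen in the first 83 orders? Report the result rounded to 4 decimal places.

0.0839

Each order misses the fixed flavour with probability (34-1)/34 = 33/34, independently.
P(still missing after 83) = (33/34)^83 = 0.08393.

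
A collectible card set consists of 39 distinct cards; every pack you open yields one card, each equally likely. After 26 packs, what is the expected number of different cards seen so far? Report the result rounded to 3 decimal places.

For each card, P(seen in 26 packs) = 1 - (38/39)^26 = 0.4910.
By linearity of expectation, E[distinct seen] = 39·(1 - (38/39)^26) = 19.1501.

19.150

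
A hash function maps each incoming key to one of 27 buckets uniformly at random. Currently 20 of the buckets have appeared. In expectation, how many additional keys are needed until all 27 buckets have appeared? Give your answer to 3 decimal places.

70.007

With k distinct buckets already seen, the next new one takes an expected 27/(27-k) keys.
Sum over k = 20,...,26: E = 27/7 + 27/6 + 27/5 + ... + 27/2 + 27/1 = 70.0071.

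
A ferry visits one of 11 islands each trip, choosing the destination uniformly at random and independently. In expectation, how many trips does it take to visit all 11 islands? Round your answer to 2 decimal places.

33.22

Split into phases: going from k distinct to k+1 distinct takes on average 11/(11-k) trips.
E[T] = 11/11 + 11/10 + 11/9 + ... + 11/2 + 11/1 = 11·H_{11}.
H_{11} = 3.020, so E[T] = 33.219.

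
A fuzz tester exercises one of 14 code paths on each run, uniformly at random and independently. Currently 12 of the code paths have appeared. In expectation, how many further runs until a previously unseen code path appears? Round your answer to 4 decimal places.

The number of runs until the next new code path is geometric with success probability 2/14, so its mean is 14/2.
E = 14/2 = 7.00000.

7.0000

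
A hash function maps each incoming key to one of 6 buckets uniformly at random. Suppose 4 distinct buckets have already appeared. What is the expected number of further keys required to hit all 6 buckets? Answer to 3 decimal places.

9.000

With k distinct buckets already seen, the next new one takes an expected 6/(6-k) keys.
Sum over k = 4,...,5: E = 6/2 + 6/1 = 9.0000.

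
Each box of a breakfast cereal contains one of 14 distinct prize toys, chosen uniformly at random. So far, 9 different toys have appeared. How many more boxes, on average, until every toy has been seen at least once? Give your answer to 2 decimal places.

31.97

The wait to go from k to k+1 distinct toys is geometric with mean 14/(14-k).
Sum over k = 9,...,13: E = 14/5 + 14/4 + 14/3 + 14/2 + 14/1 = 31.967.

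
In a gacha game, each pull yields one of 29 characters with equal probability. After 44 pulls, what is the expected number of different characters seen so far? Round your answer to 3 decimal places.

For each character, P(seen in 44 pulls) = 1 - (28/29)^44 = 0.7865.
By linearity of expectation, E[distinct seen] = 29·(1 - (28/29)^44) = 22.8079.

22.808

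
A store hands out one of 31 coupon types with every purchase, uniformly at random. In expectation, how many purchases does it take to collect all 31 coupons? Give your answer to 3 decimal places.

After k distinct coupons have appeared, the next purchase gives a new one with probability (31-k)/31, so the expected wait for the (k+1)-th is 31/(31-k).
E[T] = 31/31 + 31/30 + 31/29 + ... + 31/2 + 31/1 = 31·H_{31}.
H_{31} = 4.0272, so E[T] = 124.8446.

124.845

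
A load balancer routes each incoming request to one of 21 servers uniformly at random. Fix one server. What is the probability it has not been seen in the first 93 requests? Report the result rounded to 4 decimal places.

0.0107

On each request the fixed server fails to appear with probability 20/21.
P(still missing after 93) = (20/21)^93 = 0.01070.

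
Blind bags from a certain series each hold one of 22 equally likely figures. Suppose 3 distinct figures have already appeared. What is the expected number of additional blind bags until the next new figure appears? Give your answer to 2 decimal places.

Each blind bag yields a new figure with probability (22-3)/22 = 19/22, so the wait is geometric with mean 22/19.
E = 22/19 = 1.158.

1.16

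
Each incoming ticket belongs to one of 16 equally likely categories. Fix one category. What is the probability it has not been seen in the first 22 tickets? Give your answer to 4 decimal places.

Each ticket misses the fixed category with probability (16-1)/16 = 15/16, independently.
P(still missing after 22) = (15/16)^22 = 0.24175.

0.2418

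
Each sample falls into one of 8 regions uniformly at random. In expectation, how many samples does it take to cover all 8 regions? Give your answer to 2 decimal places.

Split into phases: going from k distinct to k+1 distinct takes on average 8/(8-k) samples.
E[T] = 8/8 + 8/7 + 8/6 + ... + 8/2 + 8/1 = 8·H_{8}.
H_{8} = 2.718, so E[T] = 21.743.

21.74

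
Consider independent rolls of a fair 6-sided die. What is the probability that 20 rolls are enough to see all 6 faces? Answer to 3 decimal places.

0.848

Let A_i be the event that face i is missing after 20 rolls. By inclusion–exclusion on the A_i,
P(all seen) = Σ_{j=0}^{6} (-1)^j C(6,j)((6-j)/6)^20
= 1.0000 - 0.1565 + 0.0045 - 0.0000 + 0.0000 - 0.0000 + 0.0000
= 0.8480.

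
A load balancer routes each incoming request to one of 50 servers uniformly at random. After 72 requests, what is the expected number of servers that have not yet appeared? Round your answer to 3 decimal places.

For each server, P(unseen after 72) = (49/50)^72 = 0.2335.
By linearity of expectation, E[unseen] = 50·(49/50)^72 = 11.6747.

11.675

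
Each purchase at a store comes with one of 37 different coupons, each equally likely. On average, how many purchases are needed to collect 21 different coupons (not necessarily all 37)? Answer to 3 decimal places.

Going from k to k+1 distinct takes a geometric number of purchases with mean 37/(37-k).
Sum over k = 0,...,20: E = 37/37 + 37/36 + 37/35 + ... + 37/18 + 37/17 = 30.3717.

30.372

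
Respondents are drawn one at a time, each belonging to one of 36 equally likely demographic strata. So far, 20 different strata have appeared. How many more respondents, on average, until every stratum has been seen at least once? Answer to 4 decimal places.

With k distinct strata already seen, the next new one takes an expected 36/(36-k) respondents.
Sum over k = 20,...,35: E = 36/16 + 36/15 + 36/14 + ... + 36/2 + 36/1 = 121.70624.

121.7062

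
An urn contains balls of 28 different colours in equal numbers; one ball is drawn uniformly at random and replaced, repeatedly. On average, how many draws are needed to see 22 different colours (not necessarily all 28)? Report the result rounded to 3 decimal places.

41.361

With k distinct colours already seen, the next new one arrives after an expected 28/(28-k) draws.
Sum over k = 0,...,21: E = 28/28 + 28/27 + 28/26 + ... + 28/8 + 28/7 = 41.3608.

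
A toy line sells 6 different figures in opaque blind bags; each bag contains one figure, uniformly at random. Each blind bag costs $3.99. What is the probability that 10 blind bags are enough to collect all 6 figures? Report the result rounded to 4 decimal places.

0.2718

Let A_i be the event that figure i is missing after 10 blind bags. By inclusion–exclusion on the A_i,
P(all seen) = Σ_{j=0}^{6} (-1)^j C(6,j)((6-j)/6)^10
= 1.00000 - 0.96903 + 0.26012 - 0.01953 + 0.00025 - 0.00000 + 0.00000
= 0.27181.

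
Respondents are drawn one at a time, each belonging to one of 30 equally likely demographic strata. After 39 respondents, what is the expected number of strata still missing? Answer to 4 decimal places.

7.9968

For each stratum, P(unseen after 39) = (29/30)^39 = 0.26656.
By linearity of expectation, E[unseen] = 30·(29/30)^39 = 7.99676.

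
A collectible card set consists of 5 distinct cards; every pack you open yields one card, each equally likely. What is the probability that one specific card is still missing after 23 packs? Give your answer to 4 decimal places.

Each pack misses the fixed card with probability (5-1)/5 = 4/5, independently.
P(still missing after 23) = (4/5)^23 = 0.00590.

0.0059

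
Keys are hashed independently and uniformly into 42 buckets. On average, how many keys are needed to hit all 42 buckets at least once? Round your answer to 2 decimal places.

181.72

Split into phases: going from k distinct to k+1 distinct takes on average 42/(42-k) keys.
E[T] = 42/42 + 42/41 + 42/40 + ... + 42/2 + 42/1 = 42·H_{42}.
H_{42} = 4.327, so E[T] = 181.723.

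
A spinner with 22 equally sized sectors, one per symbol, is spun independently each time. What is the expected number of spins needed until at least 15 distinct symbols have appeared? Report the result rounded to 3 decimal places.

Going from k to k+1 distinct takes a geometric number of spins with mean 22/(22-k).
Sum over k = 0,...,14: E = 22/22 + 22/21 + 22/20 + ... + 22/9 + 22/8 = 24.1550.

24.155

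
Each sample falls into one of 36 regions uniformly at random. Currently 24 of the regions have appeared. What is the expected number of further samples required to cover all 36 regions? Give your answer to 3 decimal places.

111.716

The wait to go from k to k+1 distinct regions is geometric with mean 36/(36-k).
Sum over k = 24,...,35: E = 36/12 + 36/11 + 36/10 + ... + 36/2 + 36/1 = 111.7156.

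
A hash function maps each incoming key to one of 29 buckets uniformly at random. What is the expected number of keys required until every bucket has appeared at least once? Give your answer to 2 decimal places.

114.89

After k distinct buckets have appeared, the next key gives a new one with probability (29-k)/29, so the expected wait for the (k+1)-th is 29/(29-k).
E[T] = 29/29 + 29/28 + 29/27 + ... + 29/2 + 29/1 = 29·H_{29}.
H_{29} = 3.962, so E[T] = 114.888.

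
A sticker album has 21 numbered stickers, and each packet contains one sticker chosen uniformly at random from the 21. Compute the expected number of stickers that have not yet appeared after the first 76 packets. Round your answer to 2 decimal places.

0.52

For each sticker, P(unseen after 76) = (20/21)^76 = 0.025.
By linearity of expectation, E[unseen] = 21·(20/21)^76 = 0.515.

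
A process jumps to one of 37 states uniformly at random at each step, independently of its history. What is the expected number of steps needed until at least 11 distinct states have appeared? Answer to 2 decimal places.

With k distinct states already seen, the next new one arrives after an expected 37/(37-k) steps.
Sum over k = 0,...,10: E = 37/37 + 37/36 + 37/35 + ... + 37/28 + 37/27 = 12.845.

12.85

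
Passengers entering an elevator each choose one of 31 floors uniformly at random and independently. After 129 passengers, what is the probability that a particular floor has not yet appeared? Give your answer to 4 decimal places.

0.0146

Each passenger misses the fixed floor with probability (31-1)/31 = 30/31, independently.
P(still missing after 129) = (30/31)^129 = 0.01455.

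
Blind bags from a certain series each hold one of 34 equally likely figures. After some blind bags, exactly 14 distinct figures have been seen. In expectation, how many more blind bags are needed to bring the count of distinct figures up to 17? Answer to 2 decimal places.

The wait to go from k to k+1 distinct figures is geometric with mean 34/(34-k).
Sum over k = 14,...,16: E = 34/20 + 34/19 + 34/18 = 5.378.

5.38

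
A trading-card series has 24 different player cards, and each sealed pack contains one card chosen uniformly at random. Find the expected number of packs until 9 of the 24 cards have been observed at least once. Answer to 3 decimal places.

10.986

Going from k to k+1 distinct takes a geometric number of packs with mean 24/(24-k).
Sum over k = 0,...,8: E = 24/24 + 24/23 + 24/22 + ... + 24/17 + 24/16 = 10.9855.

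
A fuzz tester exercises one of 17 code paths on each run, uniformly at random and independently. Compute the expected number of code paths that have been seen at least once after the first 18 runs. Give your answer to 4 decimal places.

11.2914

For each code path, P(seen in 18 runs) = 1 - (16/17)^18 = 0.66420.
By linearity of expectation, E[distinct seen] = 17·(1 - (16/17)^18) = 11.29142.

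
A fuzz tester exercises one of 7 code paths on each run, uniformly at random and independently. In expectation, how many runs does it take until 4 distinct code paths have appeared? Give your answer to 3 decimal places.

With k distinct code paths already seen, the next new one arrives after an expected 7/(7-k) runs.
Sum over k = 0,...,3: E = 7/7 + 7/6 + 7/5 + 7/4 = 5.3167.

5.317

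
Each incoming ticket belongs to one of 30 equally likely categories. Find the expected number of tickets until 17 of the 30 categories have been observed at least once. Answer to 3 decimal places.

Going from k to k+1 distinct takes a geometric number of tickets with mean 30/(30-k).
Sum over k = 0,...,16: E = 30/30 + 30/29 + 30/28 + ... + 30/15 + 30/14 = 24.4456.

24.446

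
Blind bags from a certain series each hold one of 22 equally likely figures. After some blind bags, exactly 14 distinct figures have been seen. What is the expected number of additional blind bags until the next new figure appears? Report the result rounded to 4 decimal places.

Each blind bag yields a new figure with probability (22-14)/22 = 8/22, so the wait is geometric with mean 22/8.
E = 22/8 = 2.75000.

2.7500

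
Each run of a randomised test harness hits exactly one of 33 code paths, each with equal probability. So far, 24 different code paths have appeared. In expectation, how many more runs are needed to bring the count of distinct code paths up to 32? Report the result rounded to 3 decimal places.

60.356

The wait to go from k to k+1 distinct code paths is geometric with mean 33/(33-k).
Sum over k = 24,...,31: E = 33/9 + 33/8 + 33/7 + ... + 33/3 + 33/2 = 60.3560.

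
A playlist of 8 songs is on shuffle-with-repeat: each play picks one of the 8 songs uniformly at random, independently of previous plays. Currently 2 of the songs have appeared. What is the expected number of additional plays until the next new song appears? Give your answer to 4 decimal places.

The number of plays until the next new song is geometric with success probability 6/8, so its mean is 8/6.
E = 8/6 = 1.33333.

1.3333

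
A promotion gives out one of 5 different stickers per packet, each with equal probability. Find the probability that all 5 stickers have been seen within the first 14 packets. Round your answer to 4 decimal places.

Let A_i be the event that sticker i is missing after 14 packets. By inclusion–exclusion on the A_i,
P(all seen) = Σ_{j=0}^{5} (-1)^j C(5,j)((5-j)/5)^14
= 1.00000 - 0.21990 + 0.00784 - 0.00003 + 0.00000 - 0.00000
= 0.78791.

0.7879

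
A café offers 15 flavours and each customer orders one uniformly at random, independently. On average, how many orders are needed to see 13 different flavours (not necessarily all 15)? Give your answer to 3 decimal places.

27.273

With k distinct flavours already seen, the next new one arrives after an expected 15/(15-k) orders.
Sum over k = 0,...,12: E = 15/15 + 15/14 + 15/13 + ... + 15/4 + 15/3 = 27.2734.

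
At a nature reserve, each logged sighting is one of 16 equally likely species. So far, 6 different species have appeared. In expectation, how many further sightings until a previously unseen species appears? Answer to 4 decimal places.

Each sighting yields a new species with probability (16-6)/16 = 10/16, so the wait is geometric with mean 16/10.
E = 16/10 = 1.60000.

1.6000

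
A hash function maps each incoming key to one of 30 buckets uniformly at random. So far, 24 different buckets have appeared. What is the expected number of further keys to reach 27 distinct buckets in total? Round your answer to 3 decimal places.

With k distinct buckets already seen, the next new one takes an expected 30/(30-k) keys.
Sum over k = 24,...,26: E = 30/6 + 30/5 + 30/4 = 18.5000.

18.500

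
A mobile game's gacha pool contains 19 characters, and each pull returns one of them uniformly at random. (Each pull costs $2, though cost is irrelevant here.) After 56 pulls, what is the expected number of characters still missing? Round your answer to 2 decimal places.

For each character, P(unseen after 56) = (18/19)^56 = 0.048.
By linearity of expectation, E[unseen] = 19·(18/19)^56 = 0.920.

0.92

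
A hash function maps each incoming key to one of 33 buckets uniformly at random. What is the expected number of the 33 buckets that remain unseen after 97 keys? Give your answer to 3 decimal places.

For each bucket, P(unseen after 97) = (32/33)^97 = 0.0505.
By linearity of expectation, E[unseen] = 33·(32/33)^97 = 1.6681.

1.668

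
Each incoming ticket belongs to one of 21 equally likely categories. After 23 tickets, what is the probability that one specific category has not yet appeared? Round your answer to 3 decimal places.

On each ticket the fixed category fails to appear with probability 20/21.
P(still missing after 23) = (20/21)^23 = 0.3256.

0.326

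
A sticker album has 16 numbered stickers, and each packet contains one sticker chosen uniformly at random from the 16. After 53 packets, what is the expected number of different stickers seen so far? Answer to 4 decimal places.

For each sticker, P(seen in 53 packets) = 1 - (15/16)^53 = 0.96731.
By linearity of expectation, E[distinct seen] = 16·(1 - (15/16)^53) = 15.47688.

15.4769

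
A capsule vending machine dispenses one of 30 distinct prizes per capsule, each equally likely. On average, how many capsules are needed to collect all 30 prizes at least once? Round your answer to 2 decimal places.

119.85

Split into phases: going from k distinct to k+1 distinct takes on average 30/(30-k) capsules.
E[T] = 30/30 + 30/29 + 30/28 + ... + 30/2 + 30/1 = 30·H_{30}.
H_{30} = 3.995, so E[T] = 119.850.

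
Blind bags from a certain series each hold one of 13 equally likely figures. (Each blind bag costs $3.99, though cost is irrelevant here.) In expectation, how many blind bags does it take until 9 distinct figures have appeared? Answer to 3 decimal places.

With k distinct figures already seen, the next new one arrives after an expected 13/(13-k) blind bags.
Sum over k = 0,...,8: E = 13/13 + 13/12 + 13/11 + ... + 13/6 + 13/5 = 14.2584.

14.258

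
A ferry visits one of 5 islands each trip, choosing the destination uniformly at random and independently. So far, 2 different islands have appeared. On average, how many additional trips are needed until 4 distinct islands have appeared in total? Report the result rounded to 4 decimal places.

4.1667

From k distinct to k+1 distinct takes on average 5/(5-k) trips.
Sum over k = 2,...,3: E = 5/3 + 5/2 = 4.16667.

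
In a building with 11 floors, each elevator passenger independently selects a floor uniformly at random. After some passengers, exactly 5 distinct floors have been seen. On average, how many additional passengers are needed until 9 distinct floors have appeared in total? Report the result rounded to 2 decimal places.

10.45

The wait to go from k to k+1 distinct floors is geometric with mean 11/(11-k).
Sum over k = 5,...,8: E = 11/6 + 11/5 + 11/4 + 11/3 = 10.450.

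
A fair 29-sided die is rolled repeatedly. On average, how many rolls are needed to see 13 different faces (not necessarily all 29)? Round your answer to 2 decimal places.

16.85

With k distinct faces already seen, the next new one arrives after an expected 29/(29-k) rolls.
Sum over k = 0,...,12: E = 29/29 + 29/28 + 29/27 + ... + 29/18 + 29/17 = 16.847.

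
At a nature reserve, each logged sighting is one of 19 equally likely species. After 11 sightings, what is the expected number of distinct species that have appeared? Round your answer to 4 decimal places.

8.5176

For each species, P(seen in 11 sightings) = 1 - (18/19)^11 = 0.44829.
By linearity of expectation, E[distinct seen] = 19·(1 - (18/19)^11) = 8.51758.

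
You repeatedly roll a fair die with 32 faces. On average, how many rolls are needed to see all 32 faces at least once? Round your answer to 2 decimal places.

Split into phases: going from k distinct to k+1 distinct takes on average 32/(32-k) rolls.
E[T] = 32/32 + 32/31 + 32/30 + ... + 32/2 + 32/1 = 32·H_{32}.
H_{32} = 4.058, so E[T] = 129.872.

129.87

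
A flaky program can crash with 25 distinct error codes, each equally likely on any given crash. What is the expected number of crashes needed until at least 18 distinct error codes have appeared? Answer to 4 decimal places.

30.5775

Going from k to k+1 distinct takes a geometric number of crashes with mean 25/(25-k).
Sum over k = 0,...,17: E = 25/25 + 25/24 + 25/23 + ... + 25/9 + 25/8 = 30.57753.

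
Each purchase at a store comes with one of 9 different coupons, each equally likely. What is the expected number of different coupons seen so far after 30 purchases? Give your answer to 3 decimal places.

For each coupon, P(seen in 30 purchases) = 1 - (8/9)^30 = 0.9708.
By linearity of expectation, E[distinct seen] = 9·(1 - (8/9)^30) = 8.7372.

8.737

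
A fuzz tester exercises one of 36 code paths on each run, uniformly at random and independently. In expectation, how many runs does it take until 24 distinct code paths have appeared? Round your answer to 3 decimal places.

38.569

Going from k to k+1 distinct takes a geometric number of runs with mean 36/(36-k).
Sum over k = 0,...,23: E = 36/36 + 36/35 + 36/34 + ... + 36/14 + 36/13 = 38.5685.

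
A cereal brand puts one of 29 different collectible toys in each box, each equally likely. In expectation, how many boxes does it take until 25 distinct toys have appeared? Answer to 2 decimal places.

54.47

Going from k to k+1 distinct takes a geometric number of boxes with mean 29/(29-k).
Sum over k = 0,...,24: E = 29/29 + 29/28 + 29/27 + ... + 29/6 + 29/5 = 54.471.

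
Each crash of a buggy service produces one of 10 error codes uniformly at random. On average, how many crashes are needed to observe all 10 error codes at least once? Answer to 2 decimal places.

29.29

After k distinct error codes have appeared, the next crash gives a new one with probability (10-k)/10, so the expected wait for the (k+1)-th is 10/(10-k).
E[T] = 10/10 + 10/9 + 10/8 + ... + 10/2 + 10/1 = 10·H_{10}.
H_{10} = 2.929, so E[T] = 29.290.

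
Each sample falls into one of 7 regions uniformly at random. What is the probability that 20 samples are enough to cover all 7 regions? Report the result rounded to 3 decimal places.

0.704

Let A_i be the event that region i is missing after 20 samples. By inclusion–exclusion on the A_i,
P(all seen) = Σ_{j=0}^{7} (-1)^j C(7,j)((7-j)/7)^20
= 1.0000 - 0.3207 + 0.0251 - 0.0005 + 0.0000 - 0.0000 + 0.0000 - 0.0000
= 0.7039.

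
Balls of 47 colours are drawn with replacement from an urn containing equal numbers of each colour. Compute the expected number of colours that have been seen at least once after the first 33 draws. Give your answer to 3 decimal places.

23.886

For each colour, P(seen in 33 draws) = 1 - (46/47)^33 = 0.5082.
By linearity of expectation, E[distinct seen] = 47·(1 - (46/47)^33) = 23.8859.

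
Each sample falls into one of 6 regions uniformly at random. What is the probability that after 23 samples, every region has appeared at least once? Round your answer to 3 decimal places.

0.911

By inclusion–exclusion over which regions are missing,
P(all seen) = Σ_{j=0}^{6} (-1)^j C(6,j)((6-j)/6)^23
= 1.0000 - 0.0906 + 0.0013 - 0.0000 + 0.0000 - 0.0000 + 0.0000
= 0.9108.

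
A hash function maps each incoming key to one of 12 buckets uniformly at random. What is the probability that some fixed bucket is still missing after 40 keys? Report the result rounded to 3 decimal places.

0.031

Each key misses the fixed bucket with probability (12-1)/12 = 11/12, independently.
P(still missing after 40) = (11/12)^40 = 0.0308.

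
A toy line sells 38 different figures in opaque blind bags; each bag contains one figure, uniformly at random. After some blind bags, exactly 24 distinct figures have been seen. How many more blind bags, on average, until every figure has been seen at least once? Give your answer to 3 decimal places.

The wait to go from k to k+1 distinct figures is geometric with mean 38/(38-k).
Sum over k = 24,...,37: E = 38/14 + 38/13 + 38/12 + ... + 38/2 + 38/1 = 123.5594.

123.559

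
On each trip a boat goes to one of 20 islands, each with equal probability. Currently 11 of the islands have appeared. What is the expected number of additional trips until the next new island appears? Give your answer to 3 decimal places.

Each trip yields a new island with probability (20-11)/20 = 9/20, so the wait is geometric with mean 20/9.
E = 20/9 = 2.2222.

2.222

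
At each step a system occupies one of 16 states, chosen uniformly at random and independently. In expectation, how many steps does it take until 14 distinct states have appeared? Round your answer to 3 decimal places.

Going from k to k+1 distinct takes a geometric number of steps with mean 16/(16-k).
Sum over k = 0,...,13: E = 16/16 + 16/15 + 16/14 + ... + 16/4 + 16/3 = 30.0917.

30.092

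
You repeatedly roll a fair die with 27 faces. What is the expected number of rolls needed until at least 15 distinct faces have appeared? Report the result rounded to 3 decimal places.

21.283

With k distinct faces already seen, the next new one arrives after an expected 27/(27-k) rolls.
Sum over k = 0,...,14: E = 27/27 + 27/26 + 27/25 + ... + 27/14 + 27/13 = 21.2826.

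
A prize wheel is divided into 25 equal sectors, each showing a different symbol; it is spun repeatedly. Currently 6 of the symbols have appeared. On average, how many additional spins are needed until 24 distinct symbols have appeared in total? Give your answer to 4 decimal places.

The wait to go from k to k+1 distinct symbols is geometric with mean 25/(25-k).
Sum over k = 6,...,23: E = 25/19 + 25/18 + 25/17 + ... + 25/3 + 25/2 = 63.69349.

63.6935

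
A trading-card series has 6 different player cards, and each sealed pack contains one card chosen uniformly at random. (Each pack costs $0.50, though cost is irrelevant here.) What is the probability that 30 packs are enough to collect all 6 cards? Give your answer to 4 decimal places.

0.9748

By inclusion–exclusion over which cards are missing,
P(all seen) = Σ_{j=0}^{6} (-1)^j C(6,j)((6-j)/6)^30
= 1.00000 - 0.02528 + 0.00008 - 0.00000 + 0.00000 - 0.00000 + 0.00000
= 0.97480.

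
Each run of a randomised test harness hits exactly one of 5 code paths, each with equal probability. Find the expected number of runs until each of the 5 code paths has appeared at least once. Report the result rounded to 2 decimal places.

11.42

After k distinct code paths have appeared, the next run gives a new one with probability (5-k)/5, so the expected wait for the (k+1)-th is 5/(5-k).
E[T] = 5/5 + 5/4 + 5/3 + 5/2 + 5/1 = 5·H_{5}.
H_{5} = 2.283, so E[T] = 11.417.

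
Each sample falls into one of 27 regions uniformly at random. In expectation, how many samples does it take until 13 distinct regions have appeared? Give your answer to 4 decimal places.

17.2771

Going from k to k+1 distinct takes a geometric number of samples with mean 27/(27-k).
Sum over k = 0,...,12: E = 27/27 + 27/26 + 27/25 + ... + 27/16 + 27/15 = 17.27715.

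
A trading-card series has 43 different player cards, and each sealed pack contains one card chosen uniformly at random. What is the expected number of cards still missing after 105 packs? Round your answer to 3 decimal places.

3.635

For each card, P(unseen after 105) = (42/43)^105 = 0.0845.
By linearity of expectation, E[unseen] = 43·(42/43)^105 = 3.6346.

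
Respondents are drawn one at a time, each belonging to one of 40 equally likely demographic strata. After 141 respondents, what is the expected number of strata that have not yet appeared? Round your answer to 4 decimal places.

For each stratum, P(unseen after 141) = (39/40)^141 = 0.02816.
By linearity of expectation, E[unseen] = 40·(39/40)^141 = 1.12645.

1.1264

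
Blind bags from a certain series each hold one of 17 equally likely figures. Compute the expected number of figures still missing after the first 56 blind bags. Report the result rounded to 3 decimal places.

For each figure, P(unseen after 56) = (16/17)^56 = 0.0335.
By linearity of expectation, E[unseen] = 17·(16/17)^56 = 0.5702.

0.570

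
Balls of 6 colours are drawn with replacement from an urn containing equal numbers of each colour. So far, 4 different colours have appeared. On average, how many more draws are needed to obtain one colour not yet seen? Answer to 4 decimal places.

3.0000

Each draw yields a new colour with probability (6-4)/6 = 2/6, so the wait is geometric with mean 6/2.
E = 6/2 = 3.00000.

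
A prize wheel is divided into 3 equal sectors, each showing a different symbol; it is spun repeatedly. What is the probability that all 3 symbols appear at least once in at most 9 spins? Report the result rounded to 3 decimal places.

0.922

By inclusion–exclusion over which symbols are missing,
P(all seen) = Σ_{j=0}^{3} (-1)^j C(3,j)((3-j)/3)^9
= 1.0000 - 0.0780 + 0.0002 - 0.0000
= 0.9221.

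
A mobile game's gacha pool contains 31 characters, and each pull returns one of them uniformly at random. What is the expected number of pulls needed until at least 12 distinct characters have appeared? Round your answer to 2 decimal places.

Going from k to k+1 distinct takes a geometric number of pulls with mean 31/(31-k).
Sum over k = 0,...,11: E = 31/31 + 31/30 + 31/29 + ... + 31/21 + 31/20 = 14.865.

14.86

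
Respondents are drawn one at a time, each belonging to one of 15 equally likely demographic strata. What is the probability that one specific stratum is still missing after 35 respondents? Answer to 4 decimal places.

On each respondent the fixed stratum fails to appear with probability 14/15.
P(still missing after 35) = (14/15)^35 = 0.08939.

0.0894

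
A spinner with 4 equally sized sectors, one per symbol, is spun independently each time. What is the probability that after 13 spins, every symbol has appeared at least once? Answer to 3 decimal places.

Let A_i be the event that symbol i is missing after 13 spins. By inclusion–exclusion on the A_i,
P(all seen) = Σ_{j=0}^{4} (-1)^j C(4,j)((4-j)/4)^13
= 1.0000 - 0.0950 + 0.0007 - 0.0000 + 0.0000
= 0.9057.

0.906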